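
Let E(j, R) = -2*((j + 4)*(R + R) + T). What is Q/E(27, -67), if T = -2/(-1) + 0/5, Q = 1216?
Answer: 76/519 ≈ 0.14644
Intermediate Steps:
T = 2 (T = -2*(-1) + 0*(1/5) = 2 + 0 = 2)
E(j, R) = -4 - 4*R*(4 + j) (E(j, R) = -2*((j + 4)*(R + R) + 2) = -2*((4 + j)*(2*R) + 2) = -2*(2*R*(4 + j) + 2) = -2*(2 + 2*R*(4 + j)) = -4 - 4*R*(4 + j))
Q/E(27, -67) = 1216/(-4 - 16*(-67) - 4*(-67)*27) = 1216/(-4 + 1072 + 7236) = 1216/8304 = 1216*(1/8304) = 76/519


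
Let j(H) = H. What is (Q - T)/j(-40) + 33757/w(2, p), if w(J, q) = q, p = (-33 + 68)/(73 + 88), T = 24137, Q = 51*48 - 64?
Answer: 6233041/40 ≈ 1.5583e+5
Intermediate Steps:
Q = 2384 (Q = 2448 - 64 = 2384)
p = 5/23 (p = 35/161 = 35*(1/161) = 5/23 ≈ 0.21739)
(Q - T)/j(-40) + 33757/w(2, p) = (2384 - 1*24137)/(-40) + 33757/(5/23) = (2384 - 24137)*(-1/40) + 33757*(23/5) = -21753*(-1/40) + 776411/5 = 21753/40 + 776411/5 = 6233041/40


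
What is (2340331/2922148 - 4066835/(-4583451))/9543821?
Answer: 22610686223861/127825378176237990108 ≈ 1.7689e-7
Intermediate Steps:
(2340331/2922148 - 4066835/(-4583451))/9543821 = (2340331*(1/2922148) - 4066835*(-1/4583451))*(1/9543821) = (2340331/2922148 + 4066835/4583451)*(1/9543821) = (22610686223861/13393522172748)*(1/9543821) = 22610686223861/127825378176237990108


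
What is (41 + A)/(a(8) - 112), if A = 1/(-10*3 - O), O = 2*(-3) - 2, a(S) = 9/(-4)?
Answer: -1802/5027 ≈ -0.35846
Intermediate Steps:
a(S) = -9/4 (a(S) = 9*(-¼) = -9/4)
O = -8 (O = -6 - 2 = -8)
A = -1/22 (A = 1/(-10*3 - 1*(-8)) = 1/(-30 + 8) = 1/(-22) = -1/22 ≈ -0.045455)
(41 + A)/(a(8) - 112) = (41 - 1/22)/(-9/4 - 112) = (901/22)/(-457/4) = -4/457*901/22 = -1802/5027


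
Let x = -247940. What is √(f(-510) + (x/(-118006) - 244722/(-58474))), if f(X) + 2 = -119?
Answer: 23*I*√77927533530062/18956821 ≈ 10.71*I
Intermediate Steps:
f(X) = -121 (f(X) = -2 - 119 = -121)
√(f(-510) + (x/(-118006) - 244722/(-58474))) = √(-121 + (-247940/(-118006) - 244722/(-58474))) = √(-121 + (-247940*(-1/118006) - 244722*(-1/58474))) = √(-121 + (17710/8429 + 122361/29237)) = √(-121 + 1549168139/246438673) = √(-28269911294/246438673) = 23*I*√77927533530062/18956821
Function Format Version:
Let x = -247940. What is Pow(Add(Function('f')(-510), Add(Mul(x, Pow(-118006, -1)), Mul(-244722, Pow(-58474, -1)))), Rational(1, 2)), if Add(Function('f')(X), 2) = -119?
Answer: Mul(Rational(23, 18956821), I, Pow(77927533530062, Rational(1, 2))) ≈ Mul(10.710, I)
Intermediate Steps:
Function('f')(X) = -121 (Function('f')(X) = Add(-2, -119) = -121)
Pow(Add(Function('f')(-510), Add(Mul(x, Pow(-118006, -1)), Mul(-244722, Pow(-58474, -1)))), Rational(1, 2)) = Pow(Add(-121, Add(Mul(-247940, Pow(-118006, -1)), Mul(-244722, Pow(-58474, -1)))), Rational(1, 2)) = Pow(Add(-121, Add(Mul(-247940, Rational(-1, 118006)), Mul(-244722, Rational(-1, 58474)))), Rational(1, 2)) = Pow(Add(-121, Add(Rational(17710, 8429), Rational(122361, 29237))), Rational(1, 2)) = Pow(Add(-121, Rational(1549168139, 246438673)), Rational(1, 2)) = Pow(Rational(-28269911294, 246438673), Rational(1, 2)) = Mul(Rational(23, 18956821), I, Pow(77927533530062, Rational(1, 2)))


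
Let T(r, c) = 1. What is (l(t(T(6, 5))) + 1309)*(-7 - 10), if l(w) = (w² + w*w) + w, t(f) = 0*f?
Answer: -22253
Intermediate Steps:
t(f) = 0
l(w) = w + 2*w² (l(w) = (w² + w²) + w = 2*w² + w = w + 2*w²)
(l(t(T(6, 5))) + 1309)*(-7 - 10) = (0*(1 + 2*0) + 1309)*(-7 - 10) = (0*(1 + 0) + 1309)*(-17) = (0*1 + 1309)*(-17) = (0 + 1309)*(-17) = 1309*(-17) = -22253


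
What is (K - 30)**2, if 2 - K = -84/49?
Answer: 33856/49 ≈ 690.94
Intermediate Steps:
K = 26/7 (K = 2 - (-84)/49 = 2 - 1*(-12/7) = 2 + 12/7 = 26/7 ≈ 3.7143)
(K - 30)**2 = (26/7 - 30)**2 = (-184/7)**2 = 33856/49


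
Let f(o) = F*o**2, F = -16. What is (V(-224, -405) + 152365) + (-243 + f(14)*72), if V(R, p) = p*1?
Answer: -74075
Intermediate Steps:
f(o) = -16*o**2
V(R, p) = p
(V(-224, -405) + 152365) + (-243 + f(14)*72) = (-405 + 152365) + (-243 - 16*14**2*72) = 151960 + (-243 - 16*196*72) = 151960 + (-243 - 3136*72) = 151960 + (-243 - 225792) = 151960 - 226035 = -74075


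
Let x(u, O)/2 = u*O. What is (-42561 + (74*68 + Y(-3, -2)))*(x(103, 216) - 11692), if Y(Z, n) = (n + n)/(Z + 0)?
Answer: -3693172732/3 ≈ -1.2311e+9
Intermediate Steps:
x(u, O) = 2*O*u (x(u, O) = 2*(u*O) = 2*(O*u) = 2*O*u)
Y(Z, n) = 2*n/Z (Y(Z, n) = (2*n)/Z = 2*n/Z)
(-42561 + (74*68 + Y(-3, -2)))*(x(103, 216) - 11692) = (-42561 + (74*68 + 2*(-2)/(-3)))*(2*216*103 - 11692) = (-42561 + (5032 + 2*(-2)*(-1/3)))*(44496 - 11692) = (-42561 + (5032 + 4/3))*32804 = (-42561 + 15100/3)*32804 = -112583/3*32804 = -3693172732/3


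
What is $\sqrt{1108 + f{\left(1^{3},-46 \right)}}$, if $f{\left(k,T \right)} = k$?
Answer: $\sqrt{1109} \approx 33.302$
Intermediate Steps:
$\sqrt{1108 + f{\left(1^{3},-46 \right)}} = \sqrt{1108 + 1^{3}} = \sqrt{1108 + 1} = \sqrt{1109}$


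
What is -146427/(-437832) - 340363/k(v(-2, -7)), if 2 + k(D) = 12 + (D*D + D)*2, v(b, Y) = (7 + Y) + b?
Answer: -24836627173/1021608 ≈ -24311.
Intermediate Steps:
v(b, Y) = 7 + Y + b
k(D) = 10 + 2*D + 2*D**2 (k(D) = -2 + (12 + (D*D + D)*2) = -2 + (12 + (D**2 + D)*2) = -2 + (12 + (D + D**2)*2) = -2 + (12 + (2*D + 2*D**2)) = -2 + (12 + 2*D + 2*D**2) = 10 + 2*D + 2*D**2)
-146427/(-437832) - 340363/k(v(-2, -7)) = -146427/(-437832) - 340363/(10 + 2*(7 - 7 - 2) + 2*(7 - 7 - 2)**2) = -146427*(-1/437832) - 340363/(10 + 2*(-2) + 2*(-2)**2) = 48809/145944 - 340363/(10 - 4 + 2*4) = 48809/145944 - 340363/(10 - 4 + 8) = 48809/145944 - 340363/14 = -24836627173/1021608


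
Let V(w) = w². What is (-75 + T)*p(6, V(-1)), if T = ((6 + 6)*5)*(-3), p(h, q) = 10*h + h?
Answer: -16830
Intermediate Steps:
p(h, q) = 11*h
T = -180 (T = (12*5)*(-3) = 60*(-3) = -180)
(-75 + T)*p(6, V(-1)) = (-75 - 180)*(11*6) = -255*66 = -16830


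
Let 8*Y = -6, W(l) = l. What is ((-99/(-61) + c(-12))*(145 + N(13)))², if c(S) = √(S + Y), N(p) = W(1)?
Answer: -802371543/3721 + 2110284*I*√51/61 ≈ -2.1563e+5 + 2.4706e+5*I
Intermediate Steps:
Y = -¾ (Y = (⅛)*(-6) = -¾ ≈ -0.75000)
N(p) = 1
c(S) = √(-¾ + S) (c(S) = √(S - ¾) = √(-¾ + S))
((-99/(-61) + c(-12))*(145 + N(13)))² = ((-99/(-61) + √(-3 + 4*(-12))/2)*(145 + 1))² = ((-99*(-1/61) + √(-3 - 48)/2)*146)² = ((99/61 + √(-51)/2)*146)² = ((99/61 + (I*√51)/2)*146)² = ((99/61 + I*√51/2)*146)² = (14454/61 + 73*I*√51)²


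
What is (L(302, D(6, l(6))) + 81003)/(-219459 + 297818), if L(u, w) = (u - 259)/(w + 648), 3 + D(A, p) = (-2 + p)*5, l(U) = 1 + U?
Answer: 427339/413390 ≈ 1.0337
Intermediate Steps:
D(A, p) = -13 + 5*p (D(A, p) = -3 + (-2 + p)*5 = -3 + (-10 + 5*p) = -13 + 5*p)
L(u, w) = (-259 + u)/(648 + w)
(L(302, D(6, l(6))) + 81003)/(-219459 + 297818) = ((-259 + 302)/(648 + (-13 + 5*(1 + 6))) + 81003)/(-219459 + 297818) = (43/(648 + (-13 + 5*7)) + 81003)/78359 = (43/(648 + (-13 + 35)) + 81003)*(1/78359) = (43/(648 + 22) + 81003)*(1/78359) = (43/670 + 81003)*(1/78359) = (54272053/670)*(1/78359) = 427339/413390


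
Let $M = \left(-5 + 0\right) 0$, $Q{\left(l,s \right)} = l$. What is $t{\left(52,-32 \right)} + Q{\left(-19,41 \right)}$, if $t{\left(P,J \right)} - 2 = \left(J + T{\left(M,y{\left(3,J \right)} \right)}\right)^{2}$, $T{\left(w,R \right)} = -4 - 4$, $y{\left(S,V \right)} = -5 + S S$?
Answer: $1583$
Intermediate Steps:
$y{\left(S,V \right)} = -5 + S^{2}$
$M = 0$ ($M = \left(-5\right) 0 = 0$)
$T{\left(w,R \right)} = -8$
$t{\left(P,J \right)} = 2 + \left(-8 + J\right)^{2}$ ($t{\left(P,J \right)} = 2 + \left(J - 8\right)^{2} = 2 + \left(-8 + J\right)^{2}$)
$t{\left(52,-32 \right)} + Q{\left(-19,41 \right)} = \left(2 + \left(-8 - 32\right)^{2}\right) - 19 = \left(2 + \left(-40\right)^{2}\right) - 19 = \left(2 + 1600\right) - 19 = 1602 - 19 = 1583$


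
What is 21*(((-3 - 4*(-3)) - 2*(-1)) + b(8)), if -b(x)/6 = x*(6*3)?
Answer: -17913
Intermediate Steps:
b(x) = -108*x (b(x) = -6*x*6*3 = -6*x*18 = -108*x)
21*(((-3 - 4*(-3)) - 2*(-1)) + b(8)) = 21*(((-3 - 4*(-3)) - 2*(-1)) - 108*8) = 21*(((-3 + 12) + 2) - 864) = 21*((9 + 2) - 864) = 21*(11 - 864) = 21*(-853) = -17913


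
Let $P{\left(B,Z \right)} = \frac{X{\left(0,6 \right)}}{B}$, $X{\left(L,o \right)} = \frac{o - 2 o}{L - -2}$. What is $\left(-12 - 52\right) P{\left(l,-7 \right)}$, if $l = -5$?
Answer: $- \frac{192}{5} \approx -38.4$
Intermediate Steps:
$X{\left(L,o \right)} = - \frac{o}{2 + L}$ ($X{\left(L,o \right)} = \frac{\left(-1\right) o}{L + 2} = \frac{\left(-1\right) o}{2 + L} = - \frac{o}{2 + L}$)
$P{\left(B,Z \right)} = - \frac{3}{B}$ ($P{\left(B,Z \right)} = \frac{\left(-1\right) 6 \frac{1}{2 + 0}}{B} = \frac{\left(-1\right) 6 \cdot \frac{1}{2}}{B} = - \frac{3}{B}$)
$\left(-12 - 52\right) P{\left(l,-7 \right)} = \left(-12 - 52\right) \left(- \frac{3}{-5}\right) = - 64 \left(\left(-3\right) \left(- \frac{1}{5}\right)\right) = \left(-64\right) \frac{3}{5} = - \frac{192}{5}$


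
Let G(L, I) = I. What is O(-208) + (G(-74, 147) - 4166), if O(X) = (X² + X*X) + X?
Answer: 82301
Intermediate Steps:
O(X) = X + 2*X² (O(X) = (X² + X²) + X = 2*X² + X = X + 2*X²)
O(-208) + (G(-74, 147) - 4166) = -208*(1 + 2*(-208)) + (147 - 4166) = -208*(1 - 416) - 4019 = -208*(-415) - 4019 = 86320 - 4019 = 82301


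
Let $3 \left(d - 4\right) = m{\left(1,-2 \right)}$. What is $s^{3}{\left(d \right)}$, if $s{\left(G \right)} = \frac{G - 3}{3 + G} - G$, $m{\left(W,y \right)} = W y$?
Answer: $- \frac{6539203}{185193} \approx -35.31$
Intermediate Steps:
$d = \frac{10}{3}$ ($d = 4 + \frac{1 \left(-2\right)}{3} = 4 + \frac{1}{3} \left(-2\right) = 4 - \frac{2}{3} = \frac{10}{3} \approx 3.3333$)
$s{\left(G \right)} = - G + \frac{-3 + G}{3 + G}$ ($s{\left(G \right)} = \frac{-3 + G}{3 + G} - G = - G + \frac{-3 + G}{3 + G}$)
$s^{3}{\left(d \right)} = \left(\frac{-3 - \left(\frac{10}{3}\right)^{2} - \frac{20}{3}}{3 + \frac{10}{3}}\right)^{3} = \left(\frac{-3 - \frac{100}{9} - \frac{20}{3}}{\frac{19}{3}}\right)^{3} = \left(\frac{3 \left(-3 - \frac{100}{9} - \frac{20}{3}\right)}{19}\right)^{3} = \left(\frac{3}{19} \left(- \frac{187}{9}\right)\right)^{3} = \left(- \frac{187}{57}\right)^{3} = - \frac{6539203}{185193}$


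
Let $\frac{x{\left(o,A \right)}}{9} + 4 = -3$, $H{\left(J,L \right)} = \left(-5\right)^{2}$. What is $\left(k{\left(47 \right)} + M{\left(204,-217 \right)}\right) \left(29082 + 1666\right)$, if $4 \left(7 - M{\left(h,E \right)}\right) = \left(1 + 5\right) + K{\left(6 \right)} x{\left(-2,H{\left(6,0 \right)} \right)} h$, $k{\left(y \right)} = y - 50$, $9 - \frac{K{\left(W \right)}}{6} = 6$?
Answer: $1778356702$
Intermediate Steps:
$H{\left(J,L \right)} = 25$
$x{\left(o,A \right)} = -63$ ($x{\left(o,A \right)} = -36 + 9 \left(-3\right) = -36 - 27 = -63$)
$K{\left(W \right)} = 18$ ($K{\left(W \right)} = 54 - 36 = 18$)
$k{\left(y \right)} = -50 + y$
$M{\left(h,E \right)} = \frac{11}{2} + \frac{567 h}{2}$ ($M{\left(h,E \right)} = 7 - \frac{\left(1 + 5\right) + 18 \left(-63\right) h}{4} = 7 - \frac{6 - 1134 h}{4} = 7 + \left(- \frac{3}{2} + \frac{567 h}{2}\right) = \frac{11}{2} + \frac{567 h}{2}$)
$\left(k{\left(47 \right)} + M{\left(204,-217 \right)}\right) \left(29082 + 1666\right) = \left(\left(-50 + 47\right) + \left(\frac{11}{2} + \frac{567}{2} \cdot 204\right)\right) \left(29082 + 1666\right) = \left(-3 + \left(\frac{11}{2} + 57834\right)\right) 30748 = \left(-3 + \frac{115679}{2}\right) 30748 = \frac{115673}{2} \cdot 30748 = 1778356702$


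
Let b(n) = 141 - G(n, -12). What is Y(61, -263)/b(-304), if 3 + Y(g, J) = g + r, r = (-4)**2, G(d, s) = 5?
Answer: 37/68 ≈ 0.54412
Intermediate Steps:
r = 16
Y(g, J) = 13 + g (Y(g, J) = -3 + (g + 16) = -3 + (16 + g) = 13 + g)
b(n) = 136 (b(n) = 141 - 1*5 = 141 - 5 = 136)
Y(61, -263)/b(-304) = (13 + 61)/136 = 74*(1/136) = 37/68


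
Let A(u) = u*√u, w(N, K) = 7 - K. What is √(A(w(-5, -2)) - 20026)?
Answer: I*√19999 ≈ 141.42*I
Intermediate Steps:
A(u) = u^(3/2)
√(A(w(-5, -2)) - 20026) = √((7 - 1*(-2))^(3/2) - 20026) = √((7 + 2)^(3/2) - 20026) = √(9^(3/2) - 20026) = √(27 - 20026) = √(-19999) = I*√19999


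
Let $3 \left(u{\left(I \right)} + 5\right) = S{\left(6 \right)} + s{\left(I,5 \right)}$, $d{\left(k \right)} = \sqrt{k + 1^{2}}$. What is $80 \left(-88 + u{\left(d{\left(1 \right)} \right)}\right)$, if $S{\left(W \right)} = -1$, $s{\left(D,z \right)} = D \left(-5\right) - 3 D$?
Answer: $- \frac{22400}{3} - \frac{640 \sqrt{2}}{3} \approx -7768.4$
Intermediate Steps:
$d{\left(k \right)} = \sqrt{1 + k}$ ($d{\left(k \right)} = \sqrt{k + 1} = \sqrt{1 + k}$)
$s{\left(D,z \right)} = - 8 D$ ($s{\left(D,z \right)} = - 5 D - 3 D = - 8 D$)
$u{\left(I \right)} = - \frac{16}{3} - \frac{8 I}{3}$ ($u{\left(I \right)} = -5 + \frac{-1 - 8 I}{3} = -5 - \left(\frac{1}{3} + \frac{8 I}{3}\right) = - \frac{16}{3} - \frac{8 I}{3}$)
$80 \left(-88 + u{\left(d{\left(1 \right)} \right)}\right) = 80 \left(-88 - \left(\frac{16}{3} + \frac{8 \sqrt{1 + 1}}{3}\right)\right) = 80 \left(-88 - \left(\frac{16}{3} + \frac{8 \sqrt{2}}{3}\right)\right) = 80 \left(- \frac{280}{3} - \frac{8 \sqrt{2}}{3}\right) = - \frac{22400}{3} - \frac{640 \sqrt{2}}{3}$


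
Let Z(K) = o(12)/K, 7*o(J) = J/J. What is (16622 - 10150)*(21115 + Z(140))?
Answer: 33480790218/245 ≈ 1.3666e+8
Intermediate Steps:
o(J) = ⅐ (o(J) = (J/J)/7 = (⅐)*1 = ⅐)
Z(K) = 1/(7*K)
(16622 - 10150)*(21115 + Z(140)) = (16622 - 10150)*(21115 + (⅐)/140) = 6472*(21115 + (⅐)*(1/140)) = 6472*(21115 + 1/980) = 6472*(20692701/980) = 33480790218/245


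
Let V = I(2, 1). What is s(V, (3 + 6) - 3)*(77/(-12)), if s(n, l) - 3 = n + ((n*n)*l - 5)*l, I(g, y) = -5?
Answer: -16709/3 ≈ -5569.7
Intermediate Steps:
V = -5
s(n, l) = 3 + n + l*(-5 + l*n**2) (s(n, l) = 3 + (n + ((n*n)*l - 5)*l) = 3 + (n + (n**2*l - 5)*l) = 3 + (n + (l*n**2 - 5)*l) = 3 + (n + (-5 + l*n**2)*l) = 3 + (n + l*(-5 + l*n**2)) = 3 + n + l*(-5 + l*n**2))
s(V, (3 + 6) - 3)*(77/(-12)) = (3 - 5 - 5*((3 + 6) - 3) + ((3 + 6) - 3)**2*(-5)**2)*(77/(-12)) = (3 - 5 - 5*(9 - 3) + (9 - 3)**2*25)*(77*(-1/12)) = (3 - 5 - 5*6 + 6**2*25)*(-77/12) = (3 - 5 - 30 + 36*25)*(-77/12) = (3 - 5 - 30 + 900)*(-77/12) = 868*(-77/12) = -16709/3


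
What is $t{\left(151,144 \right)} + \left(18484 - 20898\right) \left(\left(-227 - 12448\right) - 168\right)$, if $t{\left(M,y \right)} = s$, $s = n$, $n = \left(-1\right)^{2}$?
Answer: $31003003$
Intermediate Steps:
$n = 1$
$s = 1$
$t{\left(M,y \right)} = 1$
$t{\left(151,144 \right)} + \left(18484 - 20898\right) \left(\left(-227 - 12448\right) - 168\right) = 1 + \left(18484 - 20898\right) \left(\left(-227 - 12448\right) - 168\right) = 1 - 2414 \left(-12675 - 168\right) = 1 - -31003002 = 1 + 31003002 = 31003003$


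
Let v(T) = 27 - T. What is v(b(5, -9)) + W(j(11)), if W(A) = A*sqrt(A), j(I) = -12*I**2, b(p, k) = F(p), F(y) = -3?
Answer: 30 - 31944*I*sqrt(3) ≈ 30.0 - 55329.0*I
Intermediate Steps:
b(p, k) = -3
W(A) = A**(3/2)
v(b(5, -9)) + W(j(11)) = (27 - 1*(-3)) + (-12*11**2)**(3/2) = (27 + 3) + (-12*121)**(3/2) = 30 + (-1452)**(3/2) = 30 - 31944*I*sqrt(3)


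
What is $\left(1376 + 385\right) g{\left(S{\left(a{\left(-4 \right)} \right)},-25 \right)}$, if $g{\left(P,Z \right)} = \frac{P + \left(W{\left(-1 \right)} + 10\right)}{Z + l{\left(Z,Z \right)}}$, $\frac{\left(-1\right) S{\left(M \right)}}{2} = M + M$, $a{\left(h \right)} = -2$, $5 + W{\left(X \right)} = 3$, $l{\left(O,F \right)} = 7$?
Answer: $- \frac{4696}{3} \approx -1565.3$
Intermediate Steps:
$W{\left(X \right)} = -2$ ($W{\left(X \right)} = -5 + 3 = -2$)
$S{\left(M \right)} = - 4 M$ ($S{\left(M \right)} = - 2 \left(M + M\right) = - 2 \cdot 2 M = - 4 M$)
$g{\left(P,Z \right)} = \frac{8 + P}{7 + Z}$ ($g{\left(P,Z \right)} = \frac{P + \left(-2 + 10\right)}{Z + 7} = \frac{P + 8}{7 + Z} = \frac{8 + P}{7 + Z}$)
$\left(1376 + 385\right) g{\left(S{\left(a{\left(-4 \right)} \right)},-25 \right)} = \left(1376 + 385\right) \frac{8 - -8}{7 - 25} = 1761 \frac{8 + 8}{-18} = 1761 \left(\left(- \frac{1}{18}\right) 16\right) = 1761 \left(- \frac{8}{9}\right) = - \frac{4696}{3}$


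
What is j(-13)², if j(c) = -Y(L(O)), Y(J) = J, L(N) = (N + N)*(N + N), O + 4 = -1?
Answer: 10000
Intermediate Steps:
O = -5 (O = -4 - 1 = -5)
L(N) = 4*N² (L(N) = (2*N)*(2*N) = 4*N²)
j(c) = -100 (j(c) = -4*(-5)² = -4*25 = -1*100 = -100)
j(-13)² = (-100)² = 10000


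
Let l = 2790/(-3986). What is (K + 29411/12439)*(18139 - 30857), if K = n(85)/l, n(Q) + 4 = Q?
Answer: 2779641476084/1928045 ≈ 1.4417e+6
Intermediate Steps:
n(Q) = -4 + Q
l = -1395/1993 (l = 2790*(-1/3986) = -1395/1993 ≈ -0.69995)
K = -17937/155 (K = (-4 + 85)/(-1395/1993) = 81*(-1993/1395) = -17937/155 ≈ -115.72)
(K + 29411/12439)*(18139 - 30857) = (-17937/155 + 29411/12439)*(18139 - 30857) = (-17937/155 + 29411*(1/12439))*(-12718) = (-17937/155 + 29411/12439)*(-12718) = -218559638/1928045*(-12718) = 2779641476084/1928045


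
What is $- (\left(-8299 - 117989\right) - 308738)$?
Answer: $435026$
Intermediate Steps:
$- (\left(-8299 - 117989\right) - 308738) = - (-126288 - 308738) = \left(-1\right) \left(-435026\right) = 435026$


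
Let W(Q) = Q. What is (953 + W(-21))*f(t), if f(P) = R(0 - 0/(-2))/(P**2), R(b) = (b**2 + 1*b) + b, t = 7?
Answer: 0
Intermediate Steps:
R(b) = b**2 + 2*b (R(b) = (b**2 + b) + b = (b + b**2) + b = b**2 + 2*b)
f(P) = 0 (f(P) = ((0 - 0/(-2))*(2 + (0 - 0/(-2))))/(P**2) = ((0 - 0*(-1)/2)*(2 + (0 - 0*(-1)/2)))/P**2 = ((0 - 1*0)*(2 + (0 - 1*0)))/P**2 = ((0 + 0)*(2 + (0 + 0)))/P**2 = (0*(2 + 0))/P**2 = (0*2)/P**2 = 0/P**2 = 0)
(953 + W(-21))*f(t) = (953 - 21)*0 = 932*0 = 0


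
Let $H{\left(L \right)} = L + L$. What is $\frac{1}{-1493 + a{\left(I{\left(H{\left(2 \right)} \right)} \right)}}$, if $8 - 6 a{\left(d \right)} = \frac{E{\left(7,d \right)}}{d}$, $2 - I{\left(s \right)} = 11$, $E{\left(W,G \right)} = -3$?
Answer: $- \frac{18}{26851} \approx -0.00067037$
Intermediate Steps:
$H{\left(L \right)} = 2 L$
$I{\left(s \right)} = -9$ ($I{\left(s \right)} = 2 - 11 = -9$)
$a{\left(d \right)} = \frac{4}{3} + \frac{1}{2 d}$ ($a{\left(d \right)} = \frac{4}{3} - \frac{\left(-3\right) \frac{1}{d}}{6} = \frac{4}{3} + \frac{1}{2 d}$)
$\frac{1}{-1493 + a{\left(I{\left(H{\left(2 \right)} \right)} \right)}} = \frac{1}{-1493 + \frac{3 + 8 \left(-9\right)}{6 \left(-9\right)}} = \frac{1}{-1493 + \frac{1}{6} \left(- \frac{1}{9}\right) \left(3 - 72\right)} = \frac{1}{-1493 + \frac{1}{6} \left(- \frac{1}{9}\right) \left(-69\right)} = \frac{1}{-1493 + \frac{23}{18}} = \frac{1}{- \frac{26851}{18}} = - \frac{18}{26851}$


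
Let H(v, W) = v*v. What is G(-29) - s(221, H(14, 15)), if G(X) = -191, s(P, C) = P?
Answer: -412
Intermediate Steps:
H(v, W) = v**2
G(-29) - s(221, H(14, 15)) = -191 - 1*221 = -191 - 221 = -412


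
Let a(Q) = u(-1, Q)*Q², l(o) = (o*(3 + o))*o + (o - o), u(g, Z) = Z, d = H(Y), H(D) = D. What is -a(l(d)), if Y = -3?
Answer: 0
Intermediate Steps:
d = -3
l(o) = o²*(3 + o) (l(o) = o²*(3 + o) + 0 = o²*(3 + o))
a(Q) = Q³ (a(Q) = Q*Q² = Q³)
-a(l(d)) = -((-3)²*(3 - 3))³ = -(9*0)³ = -1*0³ = -1*0 = 0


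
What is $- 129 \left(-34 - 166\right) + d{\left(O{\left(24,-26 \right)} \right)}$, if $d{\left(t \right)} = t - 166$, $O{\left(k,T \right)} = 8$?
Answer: $25642$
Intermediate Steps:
$d{\left(t \right)} = -166 + t$
$- 129 \left(-34 - 166\right) + d{\left(O{\left(24,-26 \right)} \right)} = - 129 \left(-34 - 166\right) + \left(-166 + 8\right) = \left(-129\right) \left(-200\right) - 158 = 25800 - 158 = 25642$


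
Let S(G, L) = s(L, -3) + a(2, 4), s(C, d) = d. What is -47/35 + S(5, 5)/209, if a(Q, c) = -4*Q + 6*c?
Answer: -9368/7315 ≈ -1.2807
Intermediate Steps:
S(G, L) = 13 (S(G, L) = -3 + (-4*2 + 6*4) = -3 + (-8 + 24) = -3 + 16 = 13)
-47/35 + S(5, 5)/209 = -47/35 + 13/209 = -9368/7315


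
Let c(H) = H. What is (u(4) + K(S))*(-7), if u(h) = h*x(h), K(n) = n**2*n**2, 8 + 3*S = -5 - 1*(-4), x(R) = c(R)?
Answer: -679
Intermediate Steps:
x(R) = R
S = -3 (S = -8/3 + (-5 - 1*(-4))/3 = -8/3 + (-5 + 4)/3 = -8/3 + (1/3)*(-1) = -8/3 - 1/3 = -3)
K(n) = n**4
u(h) = h**2 (u(h) = h*h = h**2)
(u(4) + K(S))*(-7) = (4**2 + (-3)**4)*(-7) = (16 + 81)*(-7) = 97*(-7) = -679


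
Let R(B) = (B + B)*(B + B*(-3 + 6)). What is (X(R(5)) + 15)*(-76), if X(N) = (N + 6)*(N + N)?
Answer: -6263540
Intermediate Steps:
R(B) = 8*B² (R(B) = (2*B)*(B + B*3) = (2*B)*(B + 3*B) = (2*B)*(4*B) = 8*B²)
X(N) = 2*N*(6 + N) (X(N) = (6 + N)*(2*N) = 2*N*(6 + N))
(X(R(5)) + 15)*(-76) = (2*(8*5²)*(6 + 8*5²) + 15)*(-76) = (2*(8*25)*(6 + 8*25) + 15)*(-76) = (2*200*(6 + 200) + 15)*(-76) = (2*200*206 + 15)*(-76) = (82400 + 15)*(-76) = 82415*(-76) = -6263540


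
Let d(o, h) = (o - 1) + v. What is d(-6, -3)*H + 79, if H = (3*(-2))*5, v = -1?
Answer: 319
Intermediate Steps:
d(o, h) = -2 + o (d(o, h) = (o - 1) - 1 = (-1 + o) - 1 = -2 + o)
H = -30 (H = -6*5 = -30)
d(-6, -3)*H + 79 = (-2 - 6)*(-30) + 79 = -8*(-30) + 79 = 240 + 79 = 319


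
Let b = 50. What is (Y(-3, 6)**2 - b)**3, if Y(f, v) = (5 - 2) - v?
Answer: -68921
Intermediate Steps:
Y(f, v) = 3 - v
(Y(-3, 6)**2 - b)**3 = ((3 - 1*6)**2 - 1*50)**3 = ((3 - 6)**2 - 50)**3 = ((-3)**2 - 50)**3 = (9 - 50)**3 = (-41)**3 = -68921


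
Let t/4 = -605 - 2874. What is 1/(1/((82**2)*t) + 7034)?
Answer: 93571184/658179708255 ≈ 0.00014217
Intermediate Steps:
t = -13916 (t = 4*(-605 - 2874) = 4*(-3479) = -13916)
1/(1/((82**2)*t) + 7034) = 1/(1/(82**2*(-13916)) + 7034) = 1/(-1/13916/6724 + 7034) = 1/((1/6724)*(-1/13916) + 7034) = 1/(-1/93571184 + 7034) = 1/(658179708255/93571184) = 93571184/658179708255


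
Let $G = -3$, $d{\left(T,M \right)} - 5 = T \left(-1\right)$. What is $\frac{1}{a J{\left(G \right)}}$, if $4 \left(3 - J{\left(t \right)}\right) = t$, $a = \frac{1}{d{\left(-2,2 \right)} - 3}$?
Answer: $\frac{16}{15} \approx 1.0667$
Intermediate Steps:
$d{\left(T,M \right)} = 5 - T$ ($d{\left(T,M \right)} = 5 + T \left(-1\right) = 5 - T$)
$a = \frac{1}{4}$ ($a = \frac{1}{\left(5 - -2\right) - 3} = \frac{1}{\left(5 + 2\right) - 3} = \frac{1}{7 - 3} = \frac{1}{4} \approx 0.25$)
$J{\left(t \right)} = 3 - \frac{t}{4}$
$\frac{1}{a J{\left(G \right)}} = \frac{1}{\frac{1}{4} \left(3 - - \frac{3}{4}\right)} = \frac{1}{\frac{1}{4} \left(3 + \frac{3}{4}\right)} = \frac{1}{\frac{1}{4} \cdot \frac{15}{4}} = \frac{1}{\frac{15}{16}} = \frac{16}{15}$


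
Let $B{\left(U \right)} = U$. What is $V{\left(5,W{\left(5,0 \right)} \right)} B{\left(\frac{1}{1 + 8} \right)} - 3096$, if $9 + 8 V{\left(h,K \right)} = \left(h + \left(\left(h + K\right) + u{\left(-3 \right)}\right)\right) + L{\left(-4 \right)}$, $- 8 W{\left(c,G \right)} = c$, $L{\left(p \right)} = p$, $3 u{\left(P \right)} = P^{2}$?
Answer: $- \frac{1783301}{576} \approx -3096.0$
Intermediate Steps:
$u{\left(P \right)} = \frac{P^{2}}{3}$
$W{\left(c,G \right)} = - \frac{c}{8}$
$V{\left(h,K \right)} = - \frac{5}{4} + \frac{h}{4} + \frac{K}{8}$ ($V{\left(h,K \right)} = - \frac{9}{8} + \frac{\left(h + \left(\left(h + K\right) + \frac{\left(-3\right)^{2}}{3}\right)\right) - 4}{8} = - \frac{9}{8} + \frac{\left(h + \left(\left(K + h\right) + \frac{1}{3} \cdot 9\right)\right) - 4}{8} = - \frac{9}{8} + \frac{\left(h + \left(\left(K + h\right) + 3\right)\right) - 4}{8} = - \frac{9}{8} + \frac{\left(h + \left(3 + K + h\right)\right) - 4}{8} = - \frac{9}{8} + \frac{\left(3 + K + 2 h\right) - 4}{8} = - \frac{9}{8} + \frac{-1 + K + 2 h}{8} = - \frac{9}{8} + \left(- \frac{1}{8} + \frac{h}{4} + \frac{K}{8}\right) = - \frac{5}{4} + \frac{h}{4} + \frac{K}{8}$)
$V{\left(5,W{\left(5,0 \right)} \right)} B{\left(\frac{1}{1 + 8} \right)} - 3096 = \frac{- \frac{5}{4} + \frac{1}{4} \cdot 5 + \frac{\left(- \frac{1}{8}\right) 5}{8}}{1 + 8} - 3096 = \frac{- \frac{5}{4} + \frac{5}{4} + \frac{1}{8} \left(- \frac{5}{8}\right)}{9} - 3096 = \left(- \frac{5}{4} + \frac{5}{4} - \frac{5}{64}\right) \frac{1}{9} - 3096 = \left(- \frac{5}{64}\right) \frac{1}{9} - 3096 = - \frac{5}{576} - 3096 = - \frac{1783301}{576}$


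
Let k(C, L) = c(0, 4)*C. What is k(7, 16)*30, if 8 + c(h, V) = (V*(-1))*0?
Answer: -1680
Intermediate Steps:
c(h, V) = -8 (c(h, V) = -8 + (V*(-1))*0 = -8 - V*0 = -8 + 0 = -8)
k(C, L) = -8*C
k(7, 16)*30 = -8*7*30 = -56*30 = -1680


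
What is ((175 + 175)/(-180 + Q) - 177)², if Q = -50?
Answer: 16859236/529 ≈ 31870.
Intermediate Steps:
((175 + 175)/(-180 + Q) - 177)² = ((175 + 175)/(-180 - 50) - 177)² = (350/(-230) - 177)² = (350*(-1/230) - 177)² = (-35/23 - 177)² = (-4106/23)² = 16859236/529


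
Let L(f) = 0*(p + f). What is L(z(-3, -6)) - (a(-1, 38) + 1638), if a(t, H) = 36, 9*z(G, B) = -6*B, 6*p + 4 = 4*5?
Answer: -1674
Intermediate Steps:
p = 8/3 (p = -⅔ + (4*5)/6 = -⅔ + (⅙)*20 = -⅔ + 10/3 = 8/3 ≈ 2.6667)
z(G, B) = -2*B/3 (z(G, B) = (-6*B)/9 = -2*B/3)
L(f) = 0 (L(f) = 0*(8/3 + f) = 0)
L(z(-3, -6)) - (a(-1, 38) + 1638) = 0 - (36 + 1638) = 0 - 1*1674 = 0 - 1674 = -1674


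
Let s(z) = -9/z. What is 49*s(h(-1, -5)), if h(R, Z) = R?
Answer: 441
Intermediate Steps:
49*s(h(-1, -5)) = 49*(-9/(-1)) = 49*(-9*(-1)) = 49*9 = 441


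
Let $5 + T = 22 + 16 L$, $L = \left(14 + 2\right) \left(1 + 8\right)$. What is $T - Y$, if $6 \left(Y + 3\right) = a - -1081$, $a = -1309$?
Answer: $2362$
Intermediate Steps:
$Y = -41$ ($Y = -3 + \frac{-1309 - -1081}{6} = -3 + \frac{-1309 + 1081}{6} = -3 + \frac{1}{6} \left(-228\right) = -3 - 38 = -41$)
$L = 144$ ($L = 16 \cdot 9 = 144$)
$T = 2321$ ($T = -5 + \left(22 + 16 \cdot 144\right) = -5 + \left(22 + 2304\right) = -5 + 2326 = 2321$)
$T - Y = 2321 - -41 = 2321 + 41 = 2362$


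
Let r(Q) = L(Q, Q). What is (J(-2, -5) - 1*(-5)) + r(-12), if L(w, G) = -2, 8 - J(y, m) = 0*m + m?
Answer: 16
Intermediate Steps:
J(y, m) = 8 - m (J(y, m) = 8 - (0*m + m) = 8 - (0 + m) = 8 - m)
r(Q) = -2
(J(-2, -5) - 1*(-5)) + r(-12) = ((8 - 1*(-5)) - 1*(-5)) - 2 = ((8 + 5) + 5) - 2 = (13 + 5) - 2 = 18 - 2 = 16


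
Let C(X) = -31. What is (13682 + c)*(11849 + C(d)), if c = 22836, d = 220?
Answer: 431569724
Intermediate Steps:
(13682 + c)*(11849 + C(d)) = (13682 + 22836)*(11849 - 31) = 36518*11818 = 431569724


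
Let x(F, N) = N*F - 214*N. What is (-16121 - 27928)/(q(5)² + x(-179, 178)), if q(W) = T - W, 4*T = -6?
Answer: 176196/279647 ≈ 0.63007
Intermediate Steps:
x(F, N) = -214*N + F*N (x(F, N) = F*N - 214*N = -214*N + F*N)
T = -3/2 (T = (¼)*(-6) = -3/2 ≈ -1.5000)
q(W) = -3/2 - W
(-16121 - 27928)/(q(5)² + x(-179, 178)) = (-16121 - 27928)/((-3/2 - 1*5)² + 178*(-214 - 179)) = -44049/((-3/2 - 5)² + 178*(-393)) = -44049/((-13/2)² - 69954) = -44049/(169/4 - 69954) = -44049/(-279647/4) = -44049*(-4/279647) = 176196/279647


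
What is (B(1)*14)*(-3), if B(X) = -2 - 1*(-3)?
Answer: -42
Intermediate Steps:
B(X) = 1 (B(X) = -2 + 3 = 1)
(B(1)*14)*(-3) = (1*14)*(-3) = 14*(-3) = -42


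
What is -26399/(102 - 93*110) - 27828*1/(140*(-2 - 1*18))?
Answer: 22234949/1772400 ≈ 12.545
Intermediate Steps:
-26399/(102 - 93*110) - 27828*1/(140*(-2 - 1*18)) = -26399/(102 - 10230) - 27828*1/(140*(-2 - 18)) = -26399/(-10128) - 27828/(-20*(-20)*(-7)) = -26399*(-1/10128) - 27828/(400*(-7)) = 26399/10128 - 27828/(-2800) = 26399/10128 - 27828*(-1/2800) = 26399/10128 + 6957/700 = 22234949/1772400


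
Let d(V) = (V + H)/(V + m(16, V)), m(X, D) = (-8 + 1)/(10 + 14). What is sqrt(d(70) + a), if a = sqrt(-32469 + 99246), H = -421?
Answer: sqrt(-14093352 + 2798929*sqrt(66777))/1673 ≈ 15.918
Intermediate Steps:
m(X, D) = -7/24
d(V) = (-421 + V)/(-7/24 + V) (d(V) = (V - 421)/(V - 7/24) = (-421 + V)/(-7/24 + V))
a = sqrt(66777) ≈ 258.41
sqrt(d(70) + a) = sqrt(24*(-421 + 70)/(-7 + 24*70) + sqrt(66777)) = sqrt(24*(-351)/(-7 + 1680) + sqrt(66777)) = sqrt(24*(-351)/1673 + sqrt(66777)) = sqrt(24*(1/1673)*(-351) + sqrt(66777)) = sqrt(-8424/1673 + sqrt(66777))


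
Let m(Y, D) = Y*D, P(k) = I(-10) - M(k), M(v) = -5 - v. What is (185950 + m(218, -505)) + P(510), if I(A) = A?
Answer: 76365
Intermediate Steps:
P(k) = -5 + k (P(k) = -10 - (-5 - k) = -10 + (5 + k) = -5 + k)
m(Y, D) = D*Y
(185950 + m(218, -505)) + P(510) = (185950 - 505*218) + (-5 + 510) = (185950 - 110090) + 505 = 75860 + 505 = 76365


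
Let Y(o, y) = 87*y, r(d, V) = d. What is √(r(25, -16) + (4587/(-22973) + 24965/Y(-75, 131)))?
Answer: √1850259289687018611/261823281 ≈ 5.1953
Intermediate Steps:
√(r(25, -16) + (4587/(-22973) + 24965/Y(-75, 131))) = √(25 + (4587/(-22973) + 24965/((87*131)))) = √(25 + (4587*(-1/22973) + 24965/11397)) = √(25 + (-4587/22973 + 24965*(1/11397))) = √(25 + (-4587/22973 + 24965/11397)) = √(25 + 521242906/261823281) = √(7066824931/261823281) = √1850259289687018611/261823281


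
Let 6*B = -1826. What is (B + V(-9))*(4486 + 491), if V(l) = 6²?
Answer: -1335495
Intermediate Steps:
B = -913/3 (B = (⅙)*(-1826) = -913/3 ≈ -304.33)
V(l) = 36
(B + V(-9))*(4486 + 491) = (-913/3 + 36)*(4486 + 491) = -805/3*4977 = -1335495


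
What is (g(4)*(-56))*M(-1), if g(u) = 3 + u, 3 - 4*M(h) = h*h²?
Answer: -392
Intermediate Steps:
M(h) = ¾ - h³/4 (M(h) = ¾ - h*h²/4 = ¾ - h³/4)
(g(4)*(-56))*M(-1) = ((3 + 4)*(-56))*(¾ - ¼*(-1)³) = (7*(-56))*(¾ - ¼*(-1)) = -392*(¾ + ¼) = -392*1 = -392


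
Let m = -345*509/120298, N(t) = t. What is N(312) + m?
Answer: 37357371/120298 ≈ 310.54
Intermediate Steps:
m = -175605/120298 (m = -175605*1/120298 = -175605/120298 ≈ -1.4597)
N(312) + m = 312 - 175605/120298 = 37357371/120298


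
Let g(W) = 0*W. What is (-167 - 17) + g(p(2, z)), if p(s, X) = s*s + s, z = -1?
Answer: -184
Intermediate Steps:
p(s, X) = s + s² (p(s, X) = s² + s = s + s²)
g(W) = 0
(-167 - 17) + g(p(2, z)) = (-167 - 17) + 0 = -184 + 0 = -184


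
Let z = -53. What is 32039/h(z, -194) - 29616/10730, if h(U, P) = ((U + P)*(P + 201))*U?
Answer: -169295923/70233215 ≈ -2.4105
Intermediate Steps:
h(U, P) = U*(201 + P)*(P + U) (h(U, P) = ((P + U)*(201 + P))*U = ((201 + P)*(P + U))*U = U*(201 + P)*(P + U))
32039/h(z, -194) - 29616/10730 = 32039/((-53*((-194)² + 201*(-194) + 201*(-53) - 194*(-53)))) - 29616/10730 = 32039/((-53*(37636 - 38994 - 10653 + 10282))) - 29616*1/10730 = 32039/((-53*(-1729))) - 14808/5365 = 32039/91637 - 14808/5365 = 32039*(1/91637) - 14808/5365 = 4577/13091 - 14808/5365 = -169295923/70233215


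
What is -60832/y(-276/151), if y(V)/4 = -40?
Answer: 1901/5 ≈ 380.20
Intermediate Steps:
y(V) = -160 (y(V) = 4*(-40) = -160)
-60832/y(-276/151) = -60832/(-160) = -60832*(-1/160) = 1901/5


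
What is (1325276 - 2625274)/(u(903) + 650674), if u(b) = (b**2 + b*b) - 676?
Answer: -649999/1140408 ≈ -0.56997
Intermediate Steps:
u(b) = -676 + 2*b**2 (u(b) = (b**2 + b**2) - 676 = 2*b**2 - 676 = -676 + 2*b**2)
(1325276 - 2625274)/(u(903) + 650674) = (1325276 - 2625274)/((-676 + 2*903**2) + 650674) = -1299998/((-676 + 2*815409) + 650674) = -1299998/((-676 + 1630818) + 650674) = -1299998/(1630142 + 650674) = -1299998/2280816 = -1299998*1/2280816 = -649999/1140408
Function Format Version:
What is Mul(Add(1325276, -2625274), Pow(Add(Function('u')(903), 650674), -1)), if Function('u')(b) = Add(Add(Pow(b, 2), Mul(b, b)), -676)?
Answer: Rational(-649999, 1140408) ≈ -0.56997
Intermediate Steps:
Function('u')(b) = Add(-676, Mul(2, Pow(b, 2))) (Function('u')(b) = Add(Add(Pow(b, 2), Pow(b, 2)), -676) = Add(Mul(2, Pow(b, 2)), -676) = Add(-676, Mul(2, Pow(b, 2))))
Mul(Add(1325276, -2625274), Pow(Add(Function('u')(903), 650674), -1)) = Mul(Add(1325276, -2625274), Pow(Add(Add(-676, Mul(2, Pow(903, 2))), 650674), -1)) = Mul(-1299998, Pow(Add(Add(-676, Mul(2, 815409)), 650674), -1)) = Mul(-1299998, Pow(Add(Add(-676, 1630818), 650674), -1)) = Mul(-1299998, Pow(Add(1630142, 650674), -1)) = Mul(-1299998, Pow(2280816, -1)) = Mul(-1299998, Rational(1, 2280816)) = Rational(-649999, 1140408)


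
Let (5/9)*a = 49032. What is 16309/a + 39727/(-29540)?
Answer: -3780552269/3258911880 ≈ -1.1601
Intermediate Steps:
a = 441288/5 (a = (9/5)*49032 = 441288/5 ≈ 88258.)
16309/a + 39727/(-29540) = 16309/(441288/5) + 39727/(-29540) = 16309*(5/441288) + 39727*(-1/29540) = 81545/441288 - 39727/29540 = -3780552269/3258911880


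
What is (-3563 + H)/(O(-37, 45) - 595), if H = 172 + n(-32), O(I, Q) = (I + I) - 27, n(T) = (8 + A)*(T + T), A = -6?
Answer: 1173/232 ≈ 5.0560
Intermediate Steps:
n(T) = 4*T (n(T) = (8 - 6)*(T + T) = 2*(2*T) = 4*T)
O(I, Q) = -27 + 2*I (O(I, Q) = 2*I - 27 = -27 + 2*I)
H = 44 (H = 172 + 4*(-32) = 172 - 128 = 44)
(-3563 + H)/(O(-37, 45) - 595) = (-3563 + 44)/((-27 + 2*(-37)) - 595) = -3519/((-27 - 74) - 595) = -3519/(-101 - 595) = -3519/(-696) = -3519*(-1/696) = 1173/232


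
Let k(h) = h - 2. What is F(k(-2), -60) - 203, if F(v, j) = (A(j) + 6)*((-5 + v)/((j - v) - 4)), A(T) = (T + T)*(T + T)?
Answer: 19579/10 ≈ 1957.9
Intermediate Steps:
A(T) = 4*T**2 (A(T) = (2*T)*(2*T) = 4*T**2)
k(h) = -2 + h
F(v, j) = (-5 + v)*(6 + 4*j**2)/(-4 + j - v) (F(v, j) = (4*j**2 + 6)*((-5 + v)/((j - v) - 4)) = (6 + 4*j**2)*((-5 + v)/(-4 + j - v)) = (-5 + v)*(6 + 4*j**2)/(-4 + j - v))
F(k(-2), -60) - 203 = 2*(15 - 3*(-2 - 2) + 10*(-60)**2 - 2*(-2 - 2)*(-60)**2)/(4 + (-2 - 2) - 1*(-60)) - 203 = 2*(15 - 3*(-4) + 10*3600 - 2*(-4)*3600)/(4 - 4 + 60) - 203 = 2*(15 + 12 + 36000 + 28800)/60 - 203 = 2*(1/60)*64827 - 203 = 21609/10 - 203 = 19579/10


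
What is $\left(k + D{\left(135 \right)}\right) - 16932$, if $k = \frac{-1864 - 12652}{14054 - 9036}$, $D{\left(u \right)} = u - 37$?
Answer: $- \frac{42243764}{2509} \approx -16837.0$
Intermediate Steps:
$D{\left(u \right)} = -37 + u$ ($D{\left(u \right)} = u - 37 = -37 + u$)
$k = - \frac{7258}{2509}$ ($k = - \frac{14516}{5018} = \left(-14516\right) \frac{1}{5018} = - \frac{7258}{2509} \approx -2.8928$)
$\left(k + D{\left(135 \right)}\right) - 16932 = \left(- \frac{7258}{2509} + \left(-37 + 135\right)\right) - 16932 = \left(- \frac{7258}{2509} + 98\right) - 16932 = \frac{238624}{2509} - 16932 = - \frac{42243764}{2509}$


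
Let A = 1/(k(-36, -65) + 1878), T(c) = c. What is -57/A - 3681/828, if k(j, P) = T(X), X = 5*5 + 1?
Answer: -9984985/92 ≈ -1.0853e+5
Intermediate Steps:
X = 26 (X = 25 + 1 = 26)
k(j, P) = 26
A = 1/1904 (A = 1/(26 + 1878) = 1/1904 ≈ 0.00052521)
-57/A - 3681/828 = -57/1/1904 - 3681/828 = -57*1904 - 3681*1/828 = -108528 - 409/92 = -9984985/92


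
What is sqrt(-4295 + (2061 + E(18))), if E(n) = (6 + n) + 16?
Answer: I*sqrt(2194) ≈ 46.84*I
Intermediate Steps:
E(n) = 22 + n
sqrt(-4295 + (2061 + E(18))) = sqrt(-4295 + (2061 + (22 + 18))) = sqrt(-4295 + (2061 + 40)) = sqrt(-4295 + 2101) = sqrt(-2194) = I*sqrt(2194)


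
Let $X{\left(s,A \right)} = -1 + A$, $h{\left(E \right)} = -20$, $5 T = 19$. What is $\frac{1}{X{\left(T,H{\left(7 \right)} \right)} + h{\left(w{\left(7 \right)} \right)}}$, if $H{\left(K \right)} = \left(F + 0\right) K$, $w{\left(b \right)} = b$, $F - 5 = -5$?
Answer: $- \frac{1}{21} \approx -0.047619$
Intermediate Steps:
$T = \frac{19}{5}$ ($T = \frac{1}{5} \cdot 19 = \frac{19}{5} \approx 3.8$)
$F = 0$ ($F = 5 - 5 = 0$)
$H{\left(K \right)} = 0$ ($H{\left(K \right)} = \left(0 + 0\right) K = 0 K = 0$)
$\frac{1}{X{\left(T,H{\left(7 \right)} \right)} + h{\left(w{\left(7 \right)} \right)}} = \frac{1}{\left(-1 + 0\right) - 20} = \frac{1}{-1 - 20} = \frac{1}{-21} = - \frac{1}{21}$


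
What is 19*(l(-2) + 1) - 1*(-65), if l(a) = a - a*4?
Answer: 198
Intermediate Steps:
l(a) = -3*a (l(a) = a - 4*a = -3*a)
19*(l(-2) + 1) - 1*(-65) = 19*(-3*(-2) + 1) - 1*(-65) = 19*(6 + 1) + 65 = 19*7 + 65 = 133 + 65 = 198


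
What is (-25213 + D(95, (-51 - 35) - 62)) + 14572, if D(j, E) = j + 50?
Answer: -10496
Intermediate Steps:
D(j, E) = 50 + j
(-25213 + D(95, (-51 - 35) - 62)) + 14572 = (-25213 + (50 + 95)) + 14572 = (-25213 + 145) + 14572 = -25068 + 14572 = -10496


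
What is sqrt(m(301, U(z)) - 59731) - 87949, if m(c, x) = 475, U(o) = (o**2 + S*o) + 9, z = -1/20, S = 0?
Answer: -87949 + 6*I*sqrt(1646) ≈ -87949.0 + 243.43*I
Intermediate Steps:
z = -1/20 (z = -1*1/20 = -1/20 ≈ -0.050000)
U(o) = 9 + o**2 (U(o) = (o**2 + 0*o) + 9 = (o**2 + 0) + 9 = o**2 + 9 = 9 + o**2)
sqrt(m(301, U(z)) - 59731) - 87949 = sqrt(475 - 59731) - 87949 = sqrt(-59256) - 87949 = 6*I*sqrt(1646) - 87949 = -87949 + 6*I*sqrt(1646)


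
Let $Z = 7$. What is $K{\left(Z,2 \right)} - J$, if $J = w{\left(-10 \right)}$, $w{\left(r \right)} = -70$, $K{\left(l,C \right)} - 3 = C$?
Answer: $75$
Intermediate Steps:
$K{\left(l,C \right)} = 3 + C$
$J = -70$
$K{\left(Z,2 \right)} - J = \left(3 + 2\right) - -70 = 5 + 70 = 75$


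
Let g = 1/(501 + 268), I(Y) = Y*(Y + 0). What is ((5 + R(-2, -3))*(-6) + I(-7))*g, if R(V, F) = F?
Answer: 37/769 ≈ 0.048114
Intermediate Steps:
I(Y) = Y² (I(Y) = Y*Y = Y²)
g = 1/769 ≈ 0.0013004
((5 + R(-2, -3))*(-6) + I(-7))*g = ((5 - 3)*(-6) + (-7)²)*(1/769) = (2*(-6) + 49)*(1/769) = (-12 + 49)*(1/769) = 37*(1/769) = 37/769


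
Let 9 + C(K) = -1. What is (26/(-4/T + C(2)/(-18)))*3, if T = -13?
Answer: 9126/101 ≈ 90.356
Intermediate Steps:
C(K) = -10 (C(K) = -9 - 1 = -10)
(26/(-4/T + C(2)/(-18)))*3 = (26/(-4/(-13) - 10/(-18)))*3 = (26/(-4*(-1/13) - 10*(-1/18)))*3 = (26/(4/13 + 5/9))*3 = (26/(101/117))*3 = (26*(117/101))*3 = (3042/101)*3 = 9126/101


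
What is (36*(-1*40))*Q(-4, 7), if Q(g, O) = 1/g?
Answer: 360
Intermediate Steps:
(36*(-1*40))*Q(-4, 7) = (36*(-1*40))/(-4) = (36*(-40))*(-¼) = -1440*(-¼) = 360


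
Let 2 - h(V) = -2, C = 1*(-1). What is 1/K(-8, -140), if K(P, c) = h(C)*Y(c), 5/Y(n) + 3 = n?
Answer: -143/20 ≈ -7.1500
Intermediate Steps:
Y(n) = 5/(-3 + n)
C = -1
h(V) = 4 (h(V) = 2 - 1*(-2) = 2 + 2 = 4)
K(P, c) = 20/(-3 + c) (K(P, c) = 4*(5/(-3 + c)) = 20/(-3 + c))
1/K(-8, -140) = 1/(20/(-3 - 140)) = 1/(20/(-143)) = 1/(20*(-1/143)) = 1/(-20/143) = -143/20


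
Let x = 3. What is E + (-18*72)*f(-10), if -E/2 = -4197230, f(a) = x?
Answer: 8390572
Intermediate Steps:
f(a) = 3
E = 8394460 (E = -2*(-4197230) = 8394460)
E + (-18*72)*f(-10) = 8394460 - 18*72*3 = 8394460 - 1296*3 = 8394460 - 3888 = 8390572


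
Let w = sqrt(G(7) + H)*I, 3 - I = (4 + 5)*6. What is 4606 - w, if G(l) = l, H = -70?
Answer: 4606 + 153*I*sqrt(7) ≈ 4606.0 + 404.8*I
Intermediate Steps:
I = -51 (I = 3 - (4 + 5)*6 = 3 - 9*6 = 3 - 1*54 = 3 - 54 = -51)
w = -153*I*sqrt(7) (w = sqrt(7 - 70)*(-51) = sqrt(-63)*(-51) = (3*I*sqrt(7))*(-51) = -153*I*sqrt(7) ≈ -404.8*I)
4606 - w = 4606 - (-153)*I*sqrt(7) = 4606 + 153*I*sqrt(7)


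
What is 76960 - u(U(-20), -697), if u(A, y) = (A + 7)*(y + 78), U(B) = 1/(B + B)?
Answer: 3251101/40 ≈ 81278.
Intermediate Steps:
U(B) = 1/(2*B)
u(A, y) = (7 + A)*(78 + y)
76960 - u(U(-20), -697) = 76960 - (546 + 7*(-697) + 78*((½)/(-20)) + ((½)/(-20))*(-697)) = 76960 - (546 - 4879 + 78*((½)*(-1/20)) + ((½)*(-1/20))*(-697)) = 76960 - (546 - 4879 + 78*(-1/40) - 1/40*(-697)) = 76960 - (546 - 4879 - 39/20 + 697/40) = 76960 - 1*(-172701/40) = 76960 + 172701/40 = 3251101/40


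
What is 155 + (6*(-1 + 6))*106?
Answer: 3335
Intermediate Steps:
155 + (6*(-1 + 6))*106 = 155 + (6*5)*106 = 155 + 30*106 = 155 + 3180 = 3335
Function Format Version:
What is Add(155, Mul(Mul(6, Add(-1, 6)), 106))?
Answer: 3335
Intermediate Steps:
Add(155, Mul(Mul(6, Add(-1, 6)), 106)) = Add(155, Mul(Mul(6, 5), 106)) = Add(155, Mul(30, 106)) = Add(155, 3180) = 3335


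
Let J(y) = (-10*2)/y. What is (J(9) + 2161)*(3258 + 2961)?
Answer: 13425439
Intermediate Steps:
J(y) = -20/y
(J(9) + 2161)*(3258 + 2961) = (-20/9 + 2161)*(3258 + 2961) = (-20*⅑ + 2161)*6219 = (-20/9 + 2161)*6219 = (19429/9)*6219 = 13425439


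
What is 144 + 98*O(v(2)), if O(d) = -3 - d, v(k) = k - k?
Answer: -150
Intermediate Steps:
v(k) = 0
144 + 98*O(v(2)) = 144 + 98*(-3 - 1*0) = 144 + 98*(-3 + 0) = 144 + 98*(-3) = 144 - 294 = -150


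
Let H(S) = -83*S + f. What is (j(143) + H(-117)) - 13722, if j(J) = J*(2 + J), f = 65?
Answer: 16789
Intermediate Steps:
H(S) = 65 - 83*S (H(S) = -83*S + 65 = 65 - 83*S)
(j(143) + H(-117)) - 13722 = (143*(2 + 143) + (65 - 83*(-117))) - 13722 = (143*145 + (65 + 9711)) - 13722 = (20735 + 9776) - 13722 = 30511 - 13722 = 16789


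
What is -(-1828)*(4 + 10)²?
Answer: 358288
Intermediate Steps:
-(-1828)*(4 + 10)² = -(-1828)*14² = -(-1828)*196 = -1*(-358288) = 358288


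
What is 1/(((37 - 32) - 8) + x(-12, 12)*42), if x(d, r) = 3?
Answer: 1/123 ≈ 0.0081301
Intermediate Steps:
1/(((37 - 32) - 8) + x(-12, 12)*42) = 1/(((37 - 32) - 8) + 3*42) = 1/((5 - 8) + 126) = 1/(-3 + 126) = 1/123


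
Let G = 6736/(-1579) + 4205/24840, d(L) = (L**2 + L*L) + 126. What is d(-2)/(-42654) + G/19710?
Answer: -3681516572161/1099154787040080 ≈ -0.0033494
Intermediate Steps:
d(L) = 126 + 2*L**2 (d(L) = (L**2 + L**2) + 126 = 2*L**2 + 126 = 126 + 2*L**2)
G = -32136509/7844472 (G = 6736*(-1/1579) + 4205*(1/24840) = -6736/1579 + 841/4968 = -32136509/7844472 ≈ -4.0967)
d(-2)/(-42654) + G/19710 = (126 + 2*(-2)**2)/(-42654) - 32136509/7844472/19710 = (126 + 2*4)*(-1/42654) - 32136509/7844472*1/19710 = (126 + 8)*(-1/42654) - 32136509/154614543120 = 134*(-1/42654) - 32136509/154614543120 = -67/21327 - 32136509/154614543120 = -3681516572161/1099154787040080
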